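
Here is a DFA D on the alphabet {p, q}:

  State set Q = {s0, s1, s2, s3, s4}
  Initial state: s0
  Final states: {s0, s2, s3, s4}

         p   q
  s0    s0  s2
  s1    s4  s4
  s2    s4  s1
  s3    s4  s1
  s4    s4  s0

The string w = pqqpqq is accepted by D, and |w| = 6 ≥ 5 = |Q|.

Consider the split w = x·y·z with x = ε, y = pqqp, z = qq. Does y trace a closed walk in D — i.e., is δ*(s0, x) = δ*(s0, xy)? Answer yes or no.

State sequence: s0 -p-> s0 -q-> s2 -q-> s1 -p-> s4

After x (step 0): s0. After xy (step 4): s4.
They differ (s0 ≠ s4), so y is not a cycle from the state after x; this split is not the one the pumping-lemma construction produces, and pumping y need not keep the string in L(D).

no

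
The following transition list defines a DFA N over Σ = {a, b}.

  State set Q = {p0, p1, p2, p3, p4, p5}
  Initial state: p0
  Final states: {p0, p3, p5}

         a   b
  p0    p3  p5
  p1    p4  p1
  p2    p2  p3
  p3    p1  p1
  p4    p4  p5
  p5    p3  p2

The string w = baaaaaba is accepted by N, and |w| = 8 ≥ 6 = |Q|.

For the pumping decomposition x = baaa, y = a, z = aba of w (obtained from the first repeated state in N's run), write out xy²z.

xy^2z = baaa·a·a·aba = baaaaaaba.
Reading y = a takes N from p4 back to p4, so after x·y·y the machine is still in p4, and z then leads to the accepting state p3. Hence baaaaaaba ∈ L(N).

baaaaaaba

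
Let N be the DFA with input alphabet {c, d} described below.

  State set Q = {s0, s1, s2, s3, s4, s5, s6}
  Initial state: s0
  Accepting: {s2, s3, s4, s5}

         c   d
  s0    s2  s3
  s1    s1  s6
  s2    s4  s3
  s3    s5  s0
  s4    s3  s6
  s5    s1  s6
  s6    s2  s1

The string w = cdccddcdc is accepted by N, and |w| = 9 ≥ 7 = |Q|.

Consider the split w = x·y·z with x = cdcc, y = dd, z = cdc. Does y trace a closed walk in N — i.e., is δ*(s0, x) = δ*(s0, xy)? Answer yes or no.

yes

State sequence: s0 -c-> s2 -d-> s3 -c-> s5 -c-> s1 -d-> s6 -d-> s1

After x (step 4): s1. After xy (step 6): s1.
They match, so y = dd drives N around a cycle from s1 back to itself; pumping y any number of times keeps N in s1 before reading z, and xyⁱz ∈ L(N) for every i ≥ 0.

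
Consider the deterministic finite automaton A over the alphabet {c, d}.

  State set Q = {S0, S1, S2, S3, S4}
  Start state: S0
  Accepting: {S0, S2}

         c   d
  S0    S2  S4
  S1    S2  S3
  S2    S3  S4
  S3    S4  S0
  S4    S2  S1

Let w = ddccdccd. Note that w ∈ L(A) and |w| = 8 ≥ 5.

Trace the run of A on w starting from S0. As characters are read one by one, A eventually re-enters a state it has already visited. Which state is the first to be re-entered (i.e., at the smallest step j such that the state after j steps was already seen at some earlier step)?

State sequence: S0 -d-> S4 -d-> S1 -c-> S2 -c-> S3 -d-> S0 -c-> S2 -c-> S3 -d-> S0
First repeat at step 5: S0 was already visited.

The earliest repeat is at step j = 5: A is in S0, which it already visited at step i = 0.
With |Q| = 5, pigeonhole forces a state repeat no later than step 5; the substring read between the first and second visits to that state can be pumped.

S0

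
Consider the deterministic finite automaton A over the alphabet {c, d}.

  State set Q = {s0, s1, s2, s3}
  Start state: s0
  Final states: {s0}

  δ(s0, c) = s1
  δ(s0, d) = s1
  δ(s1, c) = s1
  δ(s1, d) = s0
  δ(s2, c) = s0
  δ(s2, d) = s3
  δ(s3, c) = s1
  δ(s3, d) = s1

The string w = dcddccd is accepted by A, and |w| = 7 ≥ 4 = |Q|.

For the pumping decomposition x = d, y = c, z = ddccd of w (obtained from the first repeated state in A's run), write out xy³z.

xy^3z = d·c·c·c·ddccd = dcccddccd.
Reading y = c takes A from s1 back to s1, so after x·y·y·y the machine is still in s1, and z then leads to the accepting state s0. Hence dcccddccd ∈ L(A).

dcccddccd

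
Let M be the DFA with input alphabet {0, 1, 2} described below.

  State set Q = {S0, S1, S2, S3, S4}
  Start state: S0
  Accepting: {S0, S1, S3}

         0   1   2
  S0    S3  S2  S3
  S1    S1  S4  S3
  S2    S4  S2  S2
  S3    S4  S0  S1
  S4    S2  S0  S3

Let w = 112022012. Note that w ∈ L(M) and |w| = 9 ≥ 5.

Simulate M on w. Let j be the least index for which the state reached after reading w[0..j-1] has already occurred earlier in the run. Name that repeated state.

Run of M on w = 1 1 2 0 2 2 0 1 2:
  step 0: S0  (start)
  step 1: S2  (read 1: S0→S2)
  step 2: S2  (read 1: S2→S2)   ← first repeat (S2 seen earlier)
  step 3: S2  (read 2: S2→S2)
  step 4: S4  (read 0: S2→S4)
  step 5: S3  (read 2: S4→S3)
  step 6: S1  (read 2: S3→S1)
  step 7: S1  (read 0: S1→S1)
  step 8: S4  (read 1: S1→S4)
  step 9: S3  (read 2: S4→S3)

The earliest repeat is at step j = 2: M is in S2, which it already visited at step i = 1.
Pumping length from the standard proof: p = 5 (the number of states). The repeated state found above gives |xy| = j ≤ 5 and |y| = j − i ≥ 1.

S2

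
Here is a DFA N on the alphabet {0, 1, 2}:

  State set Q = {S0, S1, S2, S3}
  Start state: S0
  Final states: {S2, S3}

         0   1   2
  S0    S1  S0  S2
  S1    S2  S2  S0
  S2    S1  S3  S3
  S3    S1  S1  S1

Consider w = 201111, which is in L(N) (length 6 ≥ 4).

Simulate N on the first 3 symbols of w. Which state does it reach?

State sequence: S0 -2-> S2 -0-> S1 -1-> S2

After reading 3 characters, N is in state S2.

S2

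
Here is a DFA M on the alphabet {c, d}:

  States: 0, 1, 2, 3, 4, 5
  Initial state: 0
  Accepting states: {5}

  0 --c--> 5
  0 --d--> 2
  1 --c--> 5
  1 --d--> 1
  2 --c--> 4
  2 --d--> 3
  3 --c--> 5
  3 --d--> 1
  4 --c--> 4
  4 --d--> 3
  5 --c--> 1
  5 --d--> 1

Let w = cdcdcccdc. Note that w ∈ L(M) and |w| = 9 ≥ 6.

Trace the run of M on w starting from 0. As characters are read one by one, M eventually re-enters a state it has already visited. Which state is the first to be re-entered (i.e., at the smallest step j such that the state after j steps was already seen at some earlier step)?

5

State sequence: 0 -c-> 5 -d-> 1 -c-> 5 -d-> 1 -c-> 5 -c-> 1 -c-> 5 -d-> 1 -c-> 5
First repeat at step 3: 5 was already visited.

The earliest repeat is at step j = 3: M is in 5, which it already visited at step i = 1.
The DFA has 6 states, so the proof of the pumping lemma guarantees a repeated state among the first 6+1 visited; the segment between the two visits is the pumpable y.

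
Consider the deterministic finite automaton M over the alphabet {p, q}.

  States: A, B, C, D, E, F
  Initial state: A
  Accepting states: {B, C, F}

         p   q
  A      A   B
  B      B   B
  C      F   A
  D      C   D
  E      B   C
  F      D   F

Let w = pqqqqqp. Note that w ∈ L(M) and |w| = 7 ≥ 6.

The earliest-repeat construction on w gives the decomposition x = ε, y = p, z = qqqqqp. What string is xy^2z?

ppqqqqqp

xy^2z = ε·p·p·qqqqqp = ppqqqqqp.
Reading y = p takes M from A back to A, so after x·y·y the machine is still in A, and z then leads to the accepting state B. Hence ppqqqqqp ∈ L(M).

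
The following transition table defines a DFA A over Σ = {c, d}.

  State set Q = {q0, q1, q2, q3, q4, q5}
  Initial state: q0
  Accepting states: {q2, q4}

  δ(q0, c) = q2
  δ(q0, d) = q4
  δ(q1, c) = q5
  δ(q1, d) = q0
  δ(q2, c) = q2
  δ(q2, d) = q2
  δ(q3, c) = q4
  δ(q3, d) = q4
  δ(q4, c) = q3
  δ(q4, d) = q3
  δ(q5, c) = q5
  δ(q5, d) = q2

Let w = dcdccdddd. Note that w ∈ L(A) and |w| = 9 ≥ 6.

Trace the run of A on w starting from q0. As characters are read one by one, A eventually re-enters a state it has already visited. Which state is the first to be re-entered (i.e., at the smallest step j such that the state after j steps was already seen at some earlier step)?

State sequence: q0 -d-> q4 -c-> q3 -d-> q4 -c-> q3 -c-> q4 -d-> q3 -d-> q4 -d-> q3 -d-> q4
First repeat at step 3: q4 was already visited.

The earliest repeat is at step j = 3: A is in q4, which it already visited at step i = 1.

q4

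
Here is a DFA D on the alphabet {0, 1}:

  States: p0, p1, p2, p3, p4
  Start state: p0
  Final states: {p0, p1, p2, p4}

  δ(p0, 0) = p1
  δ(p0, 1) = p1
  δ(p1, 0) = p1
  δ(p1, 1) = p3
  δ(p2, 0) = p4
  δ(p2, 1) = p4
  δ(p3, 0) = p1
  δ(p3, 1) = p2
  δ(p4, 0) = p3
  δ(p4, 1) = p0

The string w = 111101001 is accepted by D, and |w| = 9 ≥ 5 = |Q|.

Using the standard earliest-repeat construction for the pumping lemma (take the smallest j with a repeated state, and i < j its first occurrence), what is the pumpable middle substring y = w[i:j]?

110

Run of D on w = 1 1 1 1 0 1 0 0 1:
  step 0: p0  (start)
  step 1: p1  (read 1: p0→p1)
  step 2: p3  (read 1: p1→p3)
  step 3: p2  (read 1: p3→p2)
  step 4: p4  (read 1: p2→p4)
  step 5: p3  (read 0: p4→p3)   ← first repeat (p3 seen earlier)
  step 6: p2  (read 1: p3→p2)
  step 7: p4  (read 0: p2→p4)
  step 8: p3  (read 0: p4→p3)
  step 9: p2  (read 1: p3→p2)

So i = 2, j = 5, giving x = w[0:2] = 11, y = w[2:5] = 110, z = w[5:9] = 1001.
Check: |xy| = 5 ≤ 5 and |y| = 3 ≥ 1. Reading y takes D from p3 back to p3, so every xyⁱz is accepted.
With |Q| = 5, pigeonhole forces a state repeat no later than step 5; the substring read between the first and second visits to that state can be pumped.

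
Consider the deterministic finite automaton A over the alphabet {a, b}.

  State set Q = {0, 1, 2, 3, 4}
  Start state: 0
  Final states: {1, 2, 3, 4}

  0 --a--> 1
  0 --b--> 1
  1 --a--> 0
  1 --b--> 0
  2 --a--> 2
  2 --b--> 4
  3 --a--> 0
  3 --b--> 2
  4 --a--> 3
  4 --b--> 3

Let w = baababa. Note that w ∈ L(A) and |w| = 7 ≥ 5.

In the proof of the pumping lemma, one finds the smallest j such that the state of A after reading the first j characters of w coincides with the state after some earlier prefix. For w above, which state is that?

State sequence: 0 -b-> 1 -a-> 0 -a-> 1 -b-> 0 -a-> 1 -b-> 0 -a-> 1
First repeat at step 2: 0 was already visited.

The earliest repeat is at step j = 2: A is in 0, which it already visited at step i = 0.
The DFA has 5 states, so the proof of the pumping lemma guarantees a repeated state among the first 5+1 visited; the segment between the two visits is the pumpable y.

0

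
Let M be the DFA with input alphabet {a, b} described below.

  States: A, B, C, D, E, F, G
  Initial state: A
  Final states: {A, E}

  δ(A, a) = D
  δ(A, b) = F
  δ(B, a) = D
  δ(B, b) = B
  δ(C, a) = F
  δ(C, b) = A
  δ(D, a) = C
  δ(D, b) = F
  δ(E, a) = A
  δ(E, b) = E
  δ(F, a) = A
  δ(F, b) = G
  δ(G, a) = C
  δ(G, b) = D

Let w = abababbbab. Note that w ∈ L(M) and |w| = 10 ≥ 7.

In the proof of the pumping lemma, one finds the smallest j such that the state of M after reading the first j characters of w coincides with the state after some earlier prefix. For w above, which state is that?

A

State sequence: A -a-> D -b-> F -a-> A -b-> F -a-> A -b-> F -b-> G -b-> D -a-> C -b-> A
First repeat at step 3: A was already visited.

The earliest repeat is at step j = 3: M is in A, which it already visited at step i = 0.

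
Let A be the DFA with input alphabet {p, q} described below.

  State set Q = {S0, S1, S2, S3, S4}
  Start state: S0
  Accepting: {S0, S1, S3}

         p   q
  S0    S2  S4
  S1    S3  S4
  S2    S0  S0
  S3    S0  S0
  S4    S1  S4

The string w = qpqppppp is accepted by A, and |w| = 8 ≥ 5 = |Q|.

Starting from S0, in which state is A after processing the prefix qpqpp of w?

State sequence: S0 -q-> S4 -p-> S1 -q-> S4 -p-> S1 -p-> S3

After reading 5 characters, A is in state S3.
(This kind of state-tracing is the core of the pumping-lemma construction: with 5 states, pigeonhole forces a repeat within the first 5 steps.)

S3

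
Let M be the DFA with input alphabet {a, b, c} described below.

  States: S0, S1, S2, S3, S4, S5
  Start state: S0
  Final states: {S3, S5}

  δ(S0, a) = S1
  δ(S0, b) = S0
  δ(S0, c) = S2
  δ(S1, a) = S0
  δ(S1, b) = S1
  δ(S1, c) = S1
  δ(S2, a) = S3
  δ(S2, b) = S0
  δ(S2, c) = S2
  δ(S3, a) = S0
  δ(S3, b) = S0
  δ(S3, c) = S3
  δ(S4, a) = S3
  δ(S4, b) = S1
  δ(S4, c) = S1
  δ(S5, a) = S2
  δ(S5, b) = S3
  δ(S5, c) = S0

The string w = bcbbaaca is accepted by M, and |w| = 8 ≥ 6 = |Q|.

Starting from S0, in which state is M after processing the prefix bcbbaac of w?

State sequence: S0 -b-> S0 -c-> S2 -b-> S0 -b-> S0 -a-> S1 -a-> S0 -c-> S2

After reading 7 characters, M is in state S2.

S2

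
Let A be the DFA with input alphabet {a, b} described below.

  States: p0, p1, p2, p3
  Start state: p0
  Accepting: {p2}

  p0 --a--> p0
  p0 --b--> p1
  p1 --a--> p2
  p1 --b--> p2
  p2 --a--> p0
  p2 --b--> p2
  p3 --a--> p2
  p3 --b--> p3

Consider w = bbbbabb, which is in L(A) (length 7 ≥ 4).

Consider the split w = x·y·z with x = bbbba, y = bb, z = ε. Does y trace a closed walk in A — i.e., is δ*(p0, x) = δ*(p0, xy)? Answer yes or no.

no

State sequence: p0 -b-> p1 -b-> p2 -b-> p2 -b-> p2 -a-> p0 -b-> p1 -b-> p2

After x (step 5): p0. After xy (step 7): p2.
They differ (p0 ≠ p2), so y is not a cycle from the state after x; this split is not the one the pumping-lemma construction produces, and pumping y need not keep the string in L(A).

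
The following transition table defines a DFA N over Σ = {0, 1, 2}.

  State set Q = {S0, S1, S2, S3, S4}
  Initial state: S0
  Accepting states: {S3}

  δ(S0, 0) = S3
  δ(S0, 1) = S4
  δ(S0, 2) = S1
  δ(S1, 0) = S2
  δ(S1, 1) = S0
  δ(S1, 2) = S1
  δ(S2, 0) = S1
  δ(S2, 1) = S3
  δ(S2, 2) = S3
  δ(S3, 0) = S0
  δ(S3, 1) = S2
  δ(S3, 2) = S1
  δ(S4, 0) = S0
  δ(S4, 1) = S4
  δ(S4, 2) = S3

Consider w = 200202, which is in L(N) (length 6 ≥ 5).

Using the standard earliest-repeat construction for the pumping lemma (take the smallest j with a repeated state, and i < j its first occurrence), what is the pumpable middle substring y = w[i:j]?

00

Run of N on w = 2 0 0 2 0 2:
  step 0: S0  (start)
  step 1: S1  (read 2: S0→S1)
  step 2: S2  (read 0: S1→S2)
  step 3: S1  (read 0: S2→S1)   ← first repeat (S1 seen earlier)
  step 4: S1  (read 2: S1→S1)
  step 5: S2  (read 0: S1→S2)
  step 6: S3  (read 2: S2→S3)

So i = 1, j = 3, giving x = w[0:1] = 2, y = w[1:3] = 00, z = w[3:6] = 202.
Check: |xy| = 3 ≤ 5 and |y| = 2 ≥ 1. Reading y takes N from S1 back to S1, so every xyⁱz is accepted.
Pumping length from the standard proof: p = 5 (the number of states). The repeated state found above gives |xy| = j ≤ 5 and |y| = j − i ≥ 1.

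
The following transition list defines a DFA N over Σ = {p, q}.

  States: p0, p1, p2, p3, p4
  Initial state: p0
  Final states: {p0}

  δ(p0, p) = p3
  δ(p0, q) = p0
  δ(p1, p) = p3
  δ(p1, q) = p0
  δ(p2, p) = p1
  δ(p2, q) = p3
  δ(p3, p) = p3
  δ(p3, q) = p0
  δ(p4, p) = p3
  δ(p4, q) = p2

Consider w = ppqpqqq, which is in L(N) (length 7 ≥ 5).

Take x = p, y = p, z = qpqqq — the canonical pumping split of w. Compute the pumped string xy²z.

xy^2z = p·p·p·qpqqq = pppqpqqq.
Reading y = p takes N from p3 back to p3, so after x·y·y the machine is still in p3, and z then leads to the accepting state p0. Hence pppqpqqq ∈ L(N).

pppqpqqq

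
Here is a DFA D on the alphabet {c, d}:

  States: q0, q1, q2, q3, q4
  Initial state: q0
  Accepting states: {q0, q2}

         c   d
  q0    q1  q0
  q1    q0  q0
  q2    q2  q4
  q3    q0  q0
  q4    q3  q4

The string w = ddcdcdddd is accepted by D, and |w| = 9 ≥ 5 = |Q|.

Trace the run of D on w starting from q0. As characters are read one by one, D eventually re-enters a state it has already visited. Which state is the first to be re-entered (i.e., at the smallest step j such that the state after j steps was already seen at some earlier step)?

q0

State sequence: q0 -d-> q0 -d-> q0 -c-> q1 -d-> q0 -c-> q1 -d-> q0 -d-> q0 -d-> q0 -d-> q0
First repeat at step 1: q0 was already visited.

The earliest repeat is at step j = 1: D is in q0, which it already visited at step i = 0.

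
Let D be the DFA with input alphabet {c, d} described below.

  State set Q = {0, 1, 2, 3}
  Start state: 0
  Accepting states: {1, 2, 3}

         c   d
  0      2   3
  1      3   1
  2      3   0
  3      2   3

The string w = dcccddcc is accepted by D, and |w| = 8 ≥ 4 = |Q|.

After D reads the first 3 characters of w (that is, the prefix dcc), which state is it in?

3

State sequence: 0 -d-> 3 -c-> 2 -c-> 3

After reading 3 characters, D is in state 3.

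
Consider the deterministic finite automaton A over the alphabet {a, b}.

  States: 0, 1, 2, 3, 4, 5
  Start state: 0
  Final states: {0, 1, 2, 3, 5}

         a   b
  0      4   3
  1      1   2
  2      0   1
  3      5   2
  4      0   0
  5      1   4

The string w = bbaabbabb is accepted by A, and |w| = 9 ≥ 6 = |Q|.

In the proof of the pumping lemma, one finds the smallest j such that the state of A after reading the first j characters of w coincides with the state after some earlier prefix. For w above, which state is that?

0

Run of A on w = b b a a b b a b b:
  step 0: 0  (start)
  step 1: 3  (read b: 0→3)
  step 2: 2  (read b: 3→2)
  step 3: 0  (read a: 2→0)   ← first repeat (0 seen earlier)
  step 4: 4  (read a: 0→4)
  step 5: 0  (read b: 4→0)
  step 6: 3  (read b: 0→3)
  step 7: 5  (read a: 3→5)
  step 8: 4  (read b: 5→4)
  step 9: 0  (read b: 4→0)

The earliest repeat is at step j = 3: A is in 0, which it already visited at step i = 0.
Pumping length from the standard proof: p = 6 (the number of states). The repeated state found above gives |xy| = j ≤ 6 and |y| = j − i ≥ 1.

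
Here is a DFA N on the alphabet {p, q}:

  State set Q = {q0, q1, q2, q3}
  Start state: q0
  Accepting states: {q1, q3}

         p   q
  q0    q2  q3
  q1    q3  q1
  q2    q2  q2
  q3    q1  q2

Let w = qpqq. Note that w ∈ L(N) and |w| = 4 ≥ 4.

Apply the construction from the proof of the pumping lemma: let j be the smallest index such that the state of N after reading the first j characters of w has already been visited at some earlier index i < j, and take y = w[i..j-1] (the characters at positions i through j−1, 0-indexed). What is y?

State sequence: q0 -q-> q3 -p-> q1 -q-> q1 -q-> q1
First repeat at step 3: q1 was already visited.

So i = 2, j = 3, giving x = w[0:2] = qp, y = w[2:3] = q, z = w[3:4] = q.
Check: |xy| = 3 ≤ 4 and |y| = 1 ≥ 1. Reading y takes N from q1 back to q1, so every xyⁱz is accepted.
With |Q| = 4, pigeonhole forces a state repeat no later than step 4; the substring read between the first and second visits to that state can be pumped.

q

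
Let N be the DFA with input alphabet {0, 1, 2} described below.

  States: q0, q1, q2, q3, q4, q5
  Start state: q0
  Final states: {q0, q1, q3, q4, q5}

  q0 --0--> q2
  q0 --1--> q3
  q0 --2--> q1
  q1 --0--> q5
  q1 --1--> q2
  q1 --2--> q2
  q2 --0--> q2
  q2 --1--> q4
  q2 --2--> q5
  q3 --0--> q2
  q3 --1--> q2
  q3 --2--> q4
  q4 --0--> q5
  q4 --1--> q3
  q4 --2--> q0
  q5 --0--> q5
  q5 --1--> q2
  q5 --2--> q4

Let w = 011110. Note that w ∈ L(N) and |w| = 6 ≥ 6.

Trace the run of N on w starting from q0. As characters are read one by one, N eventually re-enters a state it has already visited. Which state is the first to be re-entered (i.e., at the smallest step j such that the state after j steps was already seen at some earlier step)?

q2

State sequence: q0 -0-> q2 -1-> q4 -1-> q3 -1-> q2 -1-> q4 -0-> q5
First repeat at step 4: q2 was already visited.

The earliest repeat is at step j = 4: N is in q2, which it already visited at step i = 1.
Since N has 6 states, any run of length ≥ 6 visits 6+1 states, so by pigeonhole some state repeats within the first 6 steps — that repeat gives the pumpable loop.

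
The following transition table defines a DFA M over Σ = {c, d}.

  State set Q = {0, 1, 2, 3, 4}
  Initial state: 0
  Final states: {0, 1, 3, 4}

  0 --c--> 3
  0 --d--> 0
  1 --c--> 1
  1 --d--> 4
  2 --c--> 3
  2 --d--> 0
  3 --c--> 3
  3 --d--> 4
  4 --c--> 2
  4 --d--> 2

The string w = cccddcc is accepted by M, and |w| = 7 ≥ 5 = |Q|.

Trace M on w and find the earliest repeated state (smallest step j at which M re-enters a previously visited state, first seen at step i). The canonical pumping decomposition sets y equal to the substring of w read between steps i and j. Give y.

State sequence: 0 -c-> 3 -c-> 3 -c-> 3 -d-> 4 -d-> 2 -c-> 3 -c-> 3
First repeat at step 2: 3 was already visited.

So i = 1, j = 2, giving x = w[0:1] = c, y = w[1:2] = c, z = w[2:7] = cddcc.
Check: |xy| = 2 ≤ 5 and |y| = 1 ≥ 1. Reading y takes M from 3 back to 3, so every xyⁱz is accepted.
With |Q| = 5, pigeonhole forces a state repeat no later than step 5; the substring read between the first and second visits to that state can be pumped.

c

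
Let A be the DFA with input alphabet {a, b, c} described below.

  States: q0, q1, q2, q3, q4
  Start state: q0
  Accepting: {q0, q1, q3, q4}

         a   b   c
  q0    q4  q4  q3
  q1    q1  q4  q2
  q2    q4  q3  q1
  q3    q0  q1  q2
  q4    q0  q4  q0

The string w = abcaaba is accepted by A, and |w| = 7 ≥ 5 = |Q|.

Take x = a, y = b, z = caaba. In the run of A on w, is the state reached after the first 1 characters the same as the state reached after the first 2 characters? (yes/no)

yes

State sequence: q0 -a-> q4 -b-> q4

After x (step 1): q4. After xy (step 2): q4.
They match, so y = b drives A around a cycle from q4 back to itself; pumping y any number of times keeps A in q4 before reading z, and xyⁱz ∈ L(A) for every i ≥ 0.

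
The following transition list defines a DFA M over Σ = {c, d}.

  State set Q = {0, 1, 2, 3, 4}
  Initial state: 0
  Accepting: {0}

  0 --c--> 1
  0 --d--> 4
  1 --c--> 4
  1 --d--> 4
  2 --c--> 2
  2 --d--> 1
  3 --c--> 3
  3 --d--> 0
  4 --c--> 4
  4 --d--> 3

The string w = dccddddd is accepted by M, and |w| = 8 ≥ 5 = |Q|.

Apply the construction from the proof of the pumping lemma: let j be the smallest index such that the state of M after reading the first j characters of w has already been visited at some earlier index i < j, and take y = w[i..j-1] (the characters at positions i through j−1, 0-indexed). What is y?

State sequence: 0 -d-> 4 -c-> 4 -c-> 4 -d-> 3 -d-> 0 -d-> 4 -d-> 3 -d-> 0
First repeat at step 2: 4 was already visited.

So i = 1, j = 2, giving x = w[0:1] = d, y = w[1:2] = c, z = w[2:8] = cddddd.
Check: |xy| = 2 ≤ 5 and |y| = 1 ≥ 1. Reading y takes M from 4 back to 4, so every xyⁱz is accepted.
Since M has 5 states, any run of length ≥ 5 visits 5+1 states, so by pigeonhole some state repeats within the first 5 steps — that repeat gives the pumpable loop.

c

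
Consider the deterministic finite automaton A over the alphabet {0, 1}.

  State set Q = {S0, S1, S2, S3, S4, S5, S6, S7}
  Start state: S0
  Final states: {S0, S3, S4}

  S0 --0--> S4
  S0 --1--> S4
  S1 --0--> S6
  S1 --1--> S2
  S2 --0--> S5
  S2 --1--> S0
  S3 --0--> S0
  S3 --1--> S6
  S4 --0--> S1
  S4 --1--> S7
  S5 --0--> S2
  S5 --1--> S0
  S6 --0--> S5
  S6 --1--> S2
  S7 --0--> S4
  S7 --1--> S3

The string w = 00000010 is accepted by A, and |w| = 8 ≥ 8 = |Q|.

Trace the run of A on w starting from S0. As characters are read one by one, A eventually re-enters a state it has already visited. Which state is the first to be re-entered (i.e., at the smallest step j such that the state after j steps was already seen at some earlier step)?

Run of A on w = 0 0 0 0 0 0 1 0:
  step 0: S0  (start)
  step 1: S4  (read 0: S0→S4)
  step 2: S1  (read 0: S4→S1)
  step 3: S6  (read 0: S1→S6)
  step 4: S5  (read 0: S6→S5)
  step 5: S2  (read 0: S5→S2)
  step 6: S5  (read 0: S2→S5)   ← first repeat (S5 seen earlier)
  step 7: S0  (read 1: S5→S0)
  step 8: S4  (read 0: S0→S4)

The earliest repeat is at step j = 6: A is in S5, which it already visited at step i = 4.

S5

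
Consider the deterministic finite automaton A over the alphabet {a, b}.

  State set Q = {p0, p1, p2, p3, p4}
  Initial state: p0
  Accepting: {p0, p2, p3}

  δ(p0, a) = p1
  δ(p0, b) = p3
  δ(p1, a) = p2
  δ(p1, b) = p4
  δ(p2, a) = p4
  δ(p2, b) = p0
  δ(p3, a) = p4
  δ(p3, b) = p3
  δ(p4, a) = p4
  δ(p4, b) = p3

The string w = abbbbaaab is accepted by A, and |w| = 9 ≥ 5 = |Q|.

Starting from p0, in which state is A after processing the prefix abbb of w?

Run of A on the first 4 characters of w = a b b b:
  step 0: p0  (start)
  step 1: p1  (read a: p0→p1)
  step 2: p4  (read b: p1→p4)
  step 3: p3  (read b: p4→p3)
  step 4: p3  (read b: p3→p3)

After reading 4 characters, A is in state p3.

p3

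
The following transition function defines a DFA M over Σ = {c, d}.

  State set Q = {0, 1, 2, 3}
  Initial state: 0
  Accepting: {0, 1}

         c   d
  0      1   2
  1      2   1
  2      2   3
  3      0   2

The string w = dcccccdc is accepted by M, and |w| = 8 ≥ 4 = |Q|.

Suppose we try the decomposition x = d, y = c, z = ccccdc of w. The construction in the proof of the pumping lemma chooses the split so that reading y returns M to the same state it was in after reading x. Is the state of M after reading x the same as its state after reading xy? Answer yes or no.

State sequence: 0 -d-> 2 -c-> 2

After x (step 1): 2. After xy (step 2): 2.
They match, so y = c drives M around a cycle from 2 back to itself; pumping y any number of times keeps M in 2 before reading z, and xyⁱz ∈ L(M) for every i ≥ 0.

yes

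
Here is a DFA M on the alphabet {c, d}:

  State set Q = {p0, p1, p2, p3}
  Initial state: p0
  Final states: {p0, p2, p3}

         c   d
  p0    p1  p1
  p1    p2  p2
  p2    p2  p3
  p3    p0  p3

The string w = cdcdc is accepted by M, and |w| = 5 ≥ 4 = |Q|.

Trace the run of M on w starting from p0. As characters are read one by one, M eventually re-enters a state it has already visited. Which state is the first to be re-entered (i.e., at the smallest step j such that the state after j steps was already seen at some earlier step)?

State sequence: p0 -c-> p1 -d-> p2 -c-> p2 -d-> p3 -c-> p0
First repeat at step 3: p2 was already visited.

The earliest repeat is at step j = 3: M is in p2, which it already visited at step i = 2.
Pumping length from the standard proof: p = 4 (the number of states). The repeated state found above gives |xy| = j ≤ 4 and |y| = j − i ≥ 1.

p2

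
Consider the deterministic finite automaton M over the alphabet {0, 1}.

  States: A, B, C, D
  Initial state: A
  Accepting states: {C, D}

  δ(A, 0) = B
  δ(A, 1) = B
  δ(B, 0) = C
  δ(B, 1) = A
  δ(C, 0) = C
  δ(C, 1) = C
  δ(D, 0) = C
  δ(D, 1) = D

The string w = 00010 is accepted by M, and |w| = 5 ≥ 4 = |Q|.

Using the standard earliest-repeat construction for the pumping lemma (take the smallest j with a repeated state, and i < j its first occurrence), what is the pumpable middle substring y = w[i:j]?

0

Run of M on w = 0 0 0 1 0:
  step 0: A  (start)
  step 1: B  (read 0: A→B)
  step 2: C  (read 0: B→C)
  step 3: C  (read 0: C→C)   ← first repeat (C seen earlier)
  step 4: C  (read 1: C→C)
  step 5: C  (read 0: C→C)

So i = 2, j = 3, giving x = w[0:2] = 00, y = w[2:3] = 0, z = w[3:5] = 10.
Check: |xy| = 3 ≤ 4 and |y| = 1 ≥ 1. Reading y takes M from C back to C, so every xyⁱz is accepted.
Pumping length from the standard proof: p = 4 (the number of states). The repeated state found above gives |xy| = j ≤ 4 and |y| = j − i ≥ 1.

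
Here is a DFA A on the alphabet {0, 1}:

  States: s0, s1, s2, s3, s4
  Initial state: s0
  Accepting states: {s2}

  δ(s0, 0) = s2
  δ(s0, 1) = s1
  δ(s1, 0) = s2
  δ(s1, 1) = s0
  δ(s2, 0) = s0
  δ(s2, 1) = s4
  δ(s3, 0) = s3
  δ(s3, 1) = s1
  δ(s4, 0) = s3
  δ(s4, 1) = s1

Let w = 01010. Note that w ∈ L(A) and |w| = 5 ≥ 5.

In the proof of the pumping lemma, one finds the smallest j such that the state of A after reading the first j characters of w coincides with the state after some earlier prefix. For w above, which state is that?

s2

State sequence: s0 -0-> s2 -1-> s4 -0-> s3 -1-> s1 -0-> s2
First repeat at step 5: s2 was already visited.

The earliest repeat is at step j = 5: A is in s2, which it already visited at step i = 1.
Pumping length from the standard proof: p = 5 (the number of states). The repeated state found above gives |xy| = j ≤ 5 and |y| = j − i ≥ 1.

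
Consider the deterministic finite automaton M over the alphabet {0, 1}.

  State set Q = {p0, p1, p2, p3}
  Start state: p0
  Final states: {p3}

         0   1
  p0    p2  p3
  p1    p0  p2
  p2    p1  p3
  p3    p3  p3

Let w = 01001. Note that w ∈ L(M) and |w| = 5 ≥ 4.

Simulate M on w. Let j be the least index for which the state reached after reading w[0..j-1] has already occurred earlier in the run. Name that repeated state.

Run of M on w = 0 1 0 0 1:
  step 0: p0  (start)
  step 1: p2  (read 0: p0→p2)
  step 2: p3  (read 1: p2→p3)
  step 3: p3  (read 0: p3→p3)   ← first repeat (p3 seen earlier)
  step 4: p3  (read 0: p3→p3)
  step 5: p3  (read 1: p3→p3)

The earliest repeat is at step j = 3: M is in p3, which it already visited at step i = 2.
With |Q| = 4, pigeonhole forces a state repeat no later than step 4; the substring read between the first and second visits to that state can be pumped.

p3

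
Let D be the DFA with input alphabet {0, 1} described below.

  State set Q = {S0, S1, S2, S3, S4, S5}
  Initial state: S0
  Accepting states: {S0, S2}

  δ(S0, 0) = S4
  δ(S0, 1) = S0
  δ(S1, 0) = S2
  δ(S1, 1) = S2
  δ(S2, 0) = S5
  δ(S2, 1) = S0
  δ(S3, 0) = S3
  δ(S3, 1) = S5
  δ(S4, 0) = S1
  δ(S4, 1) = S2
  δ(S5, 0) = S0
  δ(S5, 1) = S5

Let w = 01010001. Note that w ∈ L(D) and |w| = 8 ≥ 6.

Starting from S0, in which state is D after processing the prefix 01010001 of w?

Run of D on the first 8 characters of w = 0 1 0 1 0 0 0 1:
  step 0: S0  (start)
  step 1: S4  (read 0: S0→S4)
  step 2: S2  (read 1: S4→S2)
  step 3: S5  (read 0: S2→S5)
  step 4: S5  (read 1: S5→S5)
  step 5: S0  (read 0: S5→S0)
  step 6: S4  (read 0: S0→S4)
  step 7: S1  (read 0: S4→S1)
  step 8: S2  (read 1: S1→S2)

After reading 8 characters, D is in state S2.

S2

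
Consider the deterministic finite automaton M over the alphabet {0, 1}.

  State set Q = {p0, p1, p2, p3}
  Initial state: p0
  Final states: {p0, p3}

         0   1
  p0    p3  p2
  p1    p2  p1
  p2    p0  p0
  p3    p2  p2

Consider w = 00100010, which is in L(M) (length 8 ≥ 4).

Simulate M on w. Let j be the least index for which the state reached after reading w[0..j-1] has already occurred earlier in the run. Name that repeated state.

Run of M on w = 0 0 1 0 0 0 1 0:
  step 0: p0  (start)
  step 1: p3  (read 0: p0→p3)
  step 2: p2  (read 0: p3→p2)
  step 3: p0  (read 1: p2→p0)   ← first repeat (p0 seen earlier)
  step 4: p3  (read 0: p0→p3)
  step 5: p2  (read 0: p3→p2)
  step 6: p0  (read 0: p2→p0)
  step 7: p2  (read 1: p0→p2)
  step 8: p0  (read 0: p2→p0)

The earliest repeat is at step j = 3: M is in p0, which it already visited at step i = 0.

p0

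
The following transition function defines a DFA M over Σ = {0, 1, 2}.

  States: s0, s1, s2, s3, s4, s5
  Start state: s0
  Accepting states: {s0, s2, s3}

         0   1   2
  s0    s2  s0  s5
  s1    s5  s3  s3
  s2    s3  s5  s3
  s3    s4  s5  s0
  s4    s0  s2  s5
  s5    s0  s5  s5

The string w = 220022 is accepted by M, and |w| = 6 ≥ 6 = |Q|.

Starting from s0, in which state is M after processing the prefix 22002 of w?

State sequence: s0 -2-> s5 -2-> s5 -0-> s0 -0-> s2 -2-> s3

After reading 5 characters, M is in state s3.

s3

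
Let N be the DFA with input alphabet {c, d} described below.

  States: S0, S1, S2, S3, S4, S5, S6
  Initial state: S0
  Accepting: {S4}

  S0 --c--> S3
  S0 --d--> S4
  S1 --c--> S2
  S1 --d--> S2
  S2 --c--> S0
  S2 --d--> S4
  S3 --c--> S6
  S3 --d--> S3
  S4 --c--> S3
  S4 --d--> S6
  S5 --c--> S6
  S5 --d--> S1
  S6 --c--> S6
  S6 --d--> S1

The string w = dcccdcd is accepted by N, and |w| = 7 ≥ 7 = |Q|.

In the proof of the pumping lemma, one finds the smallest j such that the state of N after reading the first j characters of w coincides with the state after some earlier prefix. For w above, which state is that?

State sequence: S0 -d-> S4 -c-> S3 -c-> S6 -c-> S6 -d-> S1 -c-> S2 -d-> S4
First repeat at step 4: S6 was already visited.

The earliest repeat is at step j = 4: N is in S6, which it already visited at step i = 3.
Pumping length from the standard proof: p = 7 (the number of states). The repeated state found above gives |xy| = j ≤ 7 and |y| = j − i ≥ 1.

S6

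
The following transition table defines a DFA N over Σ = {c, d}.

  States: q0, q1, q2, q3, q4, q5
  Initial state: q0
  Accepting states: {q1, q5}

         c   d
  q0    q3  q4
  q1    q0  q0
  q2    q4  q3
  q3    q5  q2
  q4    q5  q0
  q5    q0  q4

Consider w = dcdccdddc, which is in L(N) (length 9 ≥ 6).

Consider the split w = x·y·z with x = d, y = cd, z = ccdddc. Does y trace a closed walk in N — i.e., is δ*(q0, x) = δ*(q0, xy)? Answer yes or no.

yes

Run of N on the first 3 characters of w = d c d:
  step 0: q0  (start)
  step 1: q4  (read d: q0→q4)
  step 2: q5  (read c: q4→q5)
  step 3: q4  (read d: q5→q4)

After x (step 1): q4. After xy (step 3): q4.
They match, so y = cd drives N around a cycle from q4 back to itself; pumping y any number of times keeps N in q4 before reading z, and xyⁱz ∈ L(N) for every i ≥ 0.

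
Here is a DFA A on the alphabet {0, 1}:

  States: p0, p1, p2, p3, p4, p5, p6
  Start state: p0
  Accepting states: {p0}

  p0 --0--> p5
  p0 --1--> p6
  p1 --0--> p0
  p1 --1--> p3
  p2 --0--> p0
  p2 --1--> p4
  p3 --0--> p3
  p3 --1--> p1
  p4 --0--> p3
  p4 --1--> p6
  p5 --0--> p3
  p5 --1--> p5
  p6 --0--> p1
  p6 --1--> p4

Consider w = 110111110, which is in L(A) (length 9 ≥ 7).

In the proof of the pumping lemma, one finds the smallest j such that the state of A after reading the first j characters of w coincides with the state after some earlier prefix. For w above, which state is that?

p3

State sequence: p0 -1-> p6 -1-> p4 -0-> p3 -1-> p1 -1-> p3 -1-> p1 -1-> p3 -1-> p1 -0-> p0
First repeat at step 5: p3 was already visited.

The earliest repeat is at step j = 5: A is in p3, which it already visited at step i = 3.
With |Q| = 7, pigeonhole forces a state repeat no later than step 7; the substring read between the first and second visits to that state can be pumped.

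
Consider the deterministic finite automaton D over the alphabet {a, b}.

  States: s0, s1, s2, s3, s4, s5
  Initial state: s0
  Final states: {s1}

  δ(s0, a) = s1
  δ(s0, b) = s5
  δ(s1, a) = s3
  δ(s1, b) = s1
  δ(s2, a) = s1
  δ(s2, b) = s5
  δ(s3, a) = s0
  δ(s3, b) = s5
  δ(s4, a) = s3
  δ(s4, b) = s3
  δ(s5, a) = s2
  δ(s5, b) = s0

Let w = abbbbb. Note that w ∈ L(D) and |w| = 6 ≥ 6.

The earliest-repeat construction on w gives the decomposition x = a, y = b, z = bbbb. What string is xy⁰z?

xy⁰z = xz = a·bbbb = abbbb.
Reading y = b takes D from s1 back to s1, so after x the machine is still in s1, and z then leads to the accepting state s1. Hence abbbb ∈ L(D).

abbbb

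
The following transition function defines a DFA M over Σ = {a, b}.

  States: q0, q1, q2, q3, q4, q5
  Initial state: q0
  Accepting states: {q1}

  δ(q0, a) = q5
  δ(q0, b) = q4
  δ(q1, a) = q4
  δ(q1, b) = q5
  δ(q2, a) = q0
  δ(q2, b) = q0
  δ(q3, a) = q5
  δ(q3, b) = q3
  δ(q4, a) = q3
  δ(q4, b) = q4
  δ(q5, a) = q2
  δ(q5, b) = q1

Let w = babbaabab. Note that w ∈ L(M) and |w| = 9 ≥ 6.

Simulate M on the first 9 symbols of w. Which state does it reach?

State sequence: q0 -b-> q4 -a-> q3 -b-> q3 -b-> q3 -a-> q5 -a-> q2 -b-> q0 -a-> q5 -b-> q1

After reading 9 characters, M is in state q1.
(This kind of state-tracing is the core of the pumping-lemma construction: with 6 states, pigeonhole forces a repeat within the first 6 steps.)

q1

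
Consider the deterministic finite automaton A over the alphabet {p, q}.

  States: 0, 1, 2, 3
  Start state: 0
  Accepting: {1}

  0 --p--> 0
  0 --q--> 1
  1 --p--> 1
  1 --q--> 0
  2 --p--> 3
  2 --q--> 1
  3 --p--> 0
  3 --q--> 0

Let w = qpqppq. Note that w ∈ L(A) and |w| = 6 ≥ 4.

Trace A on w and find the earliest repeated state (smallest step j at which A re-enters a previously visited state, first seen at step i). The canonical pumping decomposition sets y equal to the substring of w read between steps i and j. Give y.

p

State sequence: 0 -q-> 1 -p-> 1 -q-> 0 -p-> 0 -p-> 0 -q-> 1
First repeat at step 2: 1 was already visited.

So i = 1, j = 2, giving x = w[0:1] = q, y = w[1:2] = p, z = w[2:6] = qppq.
Check: |xy| = 2 ≤ 4 and |y| = 1 ≥ 1. Reading y takes A from 1 back to 1, so every xyⁱz is accepted.
Pumping length from the standard proof: p = 4 (the number of states). The repeated state found above gives |xy| = j ≤ 4 and |y| = j − i ≥ 1.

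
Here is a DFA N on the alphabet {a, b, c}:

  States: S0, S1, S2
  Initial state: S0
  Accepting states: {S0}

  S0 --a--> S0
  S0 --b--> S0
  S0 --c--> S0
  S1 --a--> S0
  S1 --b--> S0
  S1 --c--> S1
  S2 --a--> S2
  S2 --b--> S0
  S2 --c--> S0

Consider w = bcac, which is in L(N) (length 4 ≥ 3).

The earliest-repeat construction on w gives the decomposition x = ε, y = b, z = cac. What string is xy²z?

bbcac

xy^2z = ε·b·b·cac = bbcac.
Reading y = b takes N from S0 back to S0, so after x·y·y the machine is still in S0, and z then leads to the accepting state S0. Hence bbcac ∈ L(N).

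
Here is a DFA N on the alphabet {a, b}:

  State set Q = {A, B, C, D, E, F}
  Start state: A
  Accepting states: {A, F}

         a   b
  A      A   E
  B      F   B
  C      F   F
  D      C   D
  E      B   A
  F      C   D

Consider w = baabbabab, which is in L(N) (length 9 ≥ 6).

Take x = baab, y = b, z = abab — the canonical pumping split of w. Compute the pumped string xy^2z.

baabbbabab

xy^2z = baab·b·b·abab = baabbbabab.
Reading y = b takes N from D back to D, so after x·y·y the machine is still in D, and z then leads to the accepting state F. Hence baabbbabab ∈ L(N).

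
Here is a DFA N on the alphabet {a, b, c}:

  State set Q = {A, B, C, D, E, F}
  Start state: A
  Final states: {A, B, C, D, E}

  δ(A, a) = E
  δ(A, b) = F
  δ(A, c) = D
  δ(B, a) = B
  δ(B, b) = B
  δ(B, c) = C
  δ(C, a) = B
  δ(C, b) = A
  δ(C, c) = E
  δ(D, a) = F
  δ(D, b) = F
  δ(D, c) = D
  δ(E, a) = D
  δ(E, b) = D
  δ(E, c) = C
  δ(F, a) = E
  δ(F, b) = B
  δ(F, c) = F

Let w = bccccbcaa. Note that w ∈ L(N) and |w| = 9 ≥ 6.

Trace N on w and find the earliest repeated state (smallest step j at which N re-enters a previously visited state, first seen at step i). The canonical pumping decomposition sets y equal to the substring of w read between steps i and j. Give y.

c

State sequence: A -b-> F -c-> F -c-> F -c-> F -c-> F -b-> B -c-> C -a-> B -a-> B
First repeat at step 2: F was already visited.

So i = 1, j = 2, giving x = w[0:1] = b, y = w[1:2] = c, z = w[2:9] = cccbcaa.
Check: |xy| = 2 ≤ 6 and |y| = 1 ≥ 1. Reading y takes N from F back to F, so every xyⁱz is accepted.
Since N has 6 states, any run of length ≥ 6 visits 6+1 states, so by pigeonhole some state repeats within the first 6 steps — that repeat gives the pumpable loop.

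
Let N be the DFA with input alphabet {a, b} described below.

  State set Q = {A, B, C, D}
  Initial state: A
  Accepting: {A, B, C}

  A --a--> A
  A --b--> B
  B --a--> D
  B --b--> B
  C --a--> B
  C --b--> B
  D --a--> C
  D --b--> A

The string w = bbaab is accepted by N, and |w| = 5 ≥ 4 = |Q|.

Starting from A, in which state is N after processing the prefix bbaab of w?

B

State sequence: A -b-> B -b-> B -a-> D -a-> C -b-> B

After reading 5 characters, N is in state B.
(This kind of state-tracing is the core of the pumping-lemma construction: with 4 states, pigeonhole forces a repeat within the first 4 steps.)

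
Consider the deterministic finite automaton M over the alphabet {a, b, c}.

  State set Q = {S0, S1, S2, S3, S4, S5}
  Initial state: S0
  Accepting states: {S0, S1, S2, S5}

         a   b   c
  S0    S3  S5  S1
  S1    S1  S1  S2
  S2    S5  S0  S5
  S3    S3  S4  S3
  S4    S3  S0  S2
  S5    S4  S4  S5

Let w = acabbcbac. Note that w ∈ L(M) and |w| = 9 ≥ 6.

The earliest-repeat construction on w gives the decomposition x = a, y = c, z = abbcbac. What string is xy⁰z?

aabbcbac

xy⁰z = xz = a·abbcbac = aabbcbac.
Reading y = c takes M from S3 back to S3, so after x the machine is still in S3, and z then leads to the accepting state S2. Hence aabbcbac ∈ L(M).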